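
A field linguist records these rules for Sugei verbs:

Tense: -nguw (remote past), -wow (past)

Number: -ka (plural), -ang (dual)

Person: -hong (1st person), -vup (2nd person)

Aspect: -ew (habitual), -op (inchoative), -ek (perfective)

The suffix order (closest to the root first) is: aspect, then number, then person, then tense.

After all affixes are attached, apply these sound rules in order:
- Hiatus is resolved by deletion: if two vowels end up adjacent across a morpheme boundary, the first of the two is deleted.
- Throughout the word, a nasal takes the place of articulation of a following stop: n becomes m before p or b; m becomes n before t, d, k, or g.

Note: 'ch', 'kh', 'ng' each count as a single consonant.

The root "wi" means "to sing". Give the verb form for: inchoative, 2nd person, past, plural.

wopkavupwow

Attach aspect inchoative -op → wiop.
Attach number plural -ka → wiopka.
Attach person 2nd person -vup → wiopkavup.
Attach tense past -wow → wiopkavupwow.
Apply vowel deletion: wiopkavupwow → wopkavupwow.
Nasal assimilation: no change.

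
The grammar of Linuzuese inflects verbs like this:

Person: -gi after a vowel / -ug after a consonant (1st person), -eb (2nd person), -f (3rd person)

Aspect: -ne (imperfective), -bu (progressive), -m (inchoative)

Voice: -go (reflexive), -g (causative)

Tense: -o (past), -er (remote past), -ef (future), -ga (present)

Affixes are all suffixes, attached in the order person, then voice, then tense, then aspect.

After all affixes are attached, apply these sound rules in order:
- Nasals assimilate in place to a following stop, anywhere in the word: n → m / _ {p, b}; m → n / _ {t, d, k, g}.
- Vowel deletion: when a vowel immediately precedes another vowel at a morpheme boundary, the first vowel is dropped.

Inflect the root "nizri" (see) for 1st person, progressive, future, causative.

Attach person 1st person -gi (after vowel 'i') → nizrigi.
Attach voice causative -g → nizrigig.
Attach tense future -ef → nizrigigef.
Attach aspect progressive -bu → nizrigigefbu.
Nasal assimilation: no change.
Vowel deletion: no change.

nizrigigefbu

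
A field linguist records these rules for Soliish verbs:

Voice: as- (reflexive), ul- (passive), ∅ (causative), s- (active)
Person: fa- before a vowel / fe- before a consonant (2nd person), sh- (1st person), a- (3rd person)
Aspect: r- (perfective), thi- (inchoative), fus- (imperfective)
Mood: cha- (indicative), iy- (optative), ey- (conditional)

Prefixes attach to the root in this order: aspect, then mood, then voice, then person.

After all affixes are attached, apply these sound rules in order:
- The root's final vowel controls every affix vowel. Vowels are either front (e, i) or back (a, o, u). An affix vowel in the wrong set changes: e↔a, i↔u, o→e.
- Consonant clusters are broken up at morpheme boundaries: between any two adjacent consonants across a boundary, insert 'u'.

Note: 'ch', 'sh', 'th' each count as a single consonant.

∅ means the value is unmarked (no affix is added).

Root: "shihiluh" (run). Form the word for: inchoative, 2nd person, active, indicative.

Attach aspect inchoative thi- → thishihiluh.
Attach mood indicative cha- → chathishihiluh.
Attach voice active s- → schathishihiluh.
Attach person 2nd person fe- (before consonant 's') → feschathishihiluh.
Apply vowel harmony: feschathishihiluh → faschathushihiluh.
Apply epenthesis: faschathushihiluh → fasuchathushihiluh.

fasuchathushihiluh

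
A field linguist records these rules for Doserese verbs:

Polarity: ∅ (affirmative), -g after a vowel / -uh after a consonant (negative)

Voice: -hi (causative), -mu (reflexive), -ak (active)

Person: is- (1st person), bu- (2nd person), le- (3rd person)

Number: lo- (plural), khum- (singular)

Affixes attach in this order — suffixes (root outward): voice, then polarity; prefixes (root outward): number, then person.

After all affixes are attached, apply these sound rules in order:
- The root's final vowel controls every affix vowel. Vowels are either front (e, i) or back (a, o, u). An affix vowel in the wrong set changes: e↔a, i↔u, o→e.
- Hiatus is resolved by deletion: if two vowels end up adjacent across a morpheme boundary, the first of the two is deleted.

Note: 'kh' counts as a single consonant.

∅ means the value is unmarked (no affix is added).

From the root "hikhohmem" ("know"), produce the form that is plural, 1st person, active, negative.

Attach voice active -ak → hikhohmemak.
Attach number plural lo- → lohikhohmemak.
Attach polarity negative -uh (after consonant 'k') → lohikhohmemakuh.
Attach person 1st person is- → islohikhohmemakuh.
Apply vowel harmony: islohikhohmemakuh → islehikhohmemekih.
Vowel deletion: no change.

islehikhohmemekih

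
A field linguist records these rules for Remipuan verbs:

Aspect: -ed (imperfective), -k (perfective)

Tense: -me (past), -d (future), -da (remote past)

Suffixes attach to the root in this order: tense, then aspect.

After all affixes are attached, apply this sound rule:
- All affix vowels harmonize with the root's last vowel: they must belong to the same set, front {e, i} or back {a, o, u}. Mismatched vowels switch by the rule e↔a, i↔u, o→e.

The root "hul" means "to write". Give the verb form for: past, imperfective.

hulmaad

Attach tense past -me → hulme.
Attach aspect imperfective -ed → hulmeed.
Apply vowel harmony: hulmeed → hulmaad.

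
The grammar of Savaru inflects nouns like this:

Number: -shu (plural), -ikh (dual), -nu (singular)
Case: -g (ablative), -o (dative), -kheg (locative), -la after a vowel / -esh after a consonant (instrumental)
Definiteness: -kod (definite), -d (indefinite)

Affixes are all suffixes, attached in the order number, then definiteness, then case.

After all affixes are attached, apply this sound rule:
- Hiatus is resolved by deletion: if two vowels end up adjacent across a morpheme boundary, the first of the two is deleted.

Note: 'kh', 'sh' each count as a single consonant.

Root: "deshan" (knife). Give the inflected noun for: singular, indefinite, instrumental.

Attach number singular -nu → deshannu.
Attach definiteness indefinite -d → deshannud.
Attach case instrumental -esh (after consonant 'd') → deshannudesh.
Vowel deletion: no change.

deshannudesh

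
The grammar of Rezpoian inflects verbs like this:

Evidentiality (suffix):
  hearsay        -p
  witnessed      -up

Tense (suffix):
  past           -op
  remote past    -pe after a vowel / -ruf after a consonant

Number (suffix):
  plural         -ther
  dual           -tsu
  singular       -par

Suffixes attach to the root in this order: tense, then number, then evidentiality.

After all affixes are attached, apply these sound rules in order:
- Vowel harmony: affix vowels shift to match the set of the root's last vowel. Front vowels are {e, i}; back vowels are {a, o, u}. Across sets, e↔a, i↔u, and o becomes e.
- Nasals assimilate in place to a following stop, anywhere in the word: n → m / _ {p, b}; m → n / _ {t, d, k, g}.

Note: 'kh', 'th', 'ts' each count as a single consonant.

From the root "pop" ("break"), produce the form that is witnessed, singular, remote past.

poprufparup

Attach tense remote past -ruf (after consonant 'p') → popruf.
Attach number singular -par → poprufpar.
Attach evidentiality witnessed -up → poprufparup.
Vowel harmony: no change.
Nasal assimilation: no change.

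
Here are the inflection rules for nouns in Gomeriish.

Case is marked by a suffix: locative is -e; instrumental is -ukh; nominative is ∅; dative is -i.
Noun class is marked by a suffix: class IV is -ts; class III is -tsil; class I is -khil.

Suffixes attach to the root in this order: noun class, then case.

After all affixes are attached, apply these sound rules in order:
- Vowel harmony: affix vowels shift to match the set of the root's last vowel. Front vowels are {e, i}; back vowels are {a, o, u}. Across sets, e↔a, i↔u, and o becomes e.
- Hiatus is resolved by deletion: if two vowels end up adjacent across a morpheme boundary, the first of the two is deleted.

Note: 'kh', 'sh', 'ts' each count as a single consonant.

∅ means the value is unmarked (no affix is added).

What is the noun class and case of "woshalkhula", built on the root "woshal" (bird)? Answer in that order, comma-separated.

class I, locative

Segment: woshal-khil-e.
noun class: -khil → class I.
case: -e → locative.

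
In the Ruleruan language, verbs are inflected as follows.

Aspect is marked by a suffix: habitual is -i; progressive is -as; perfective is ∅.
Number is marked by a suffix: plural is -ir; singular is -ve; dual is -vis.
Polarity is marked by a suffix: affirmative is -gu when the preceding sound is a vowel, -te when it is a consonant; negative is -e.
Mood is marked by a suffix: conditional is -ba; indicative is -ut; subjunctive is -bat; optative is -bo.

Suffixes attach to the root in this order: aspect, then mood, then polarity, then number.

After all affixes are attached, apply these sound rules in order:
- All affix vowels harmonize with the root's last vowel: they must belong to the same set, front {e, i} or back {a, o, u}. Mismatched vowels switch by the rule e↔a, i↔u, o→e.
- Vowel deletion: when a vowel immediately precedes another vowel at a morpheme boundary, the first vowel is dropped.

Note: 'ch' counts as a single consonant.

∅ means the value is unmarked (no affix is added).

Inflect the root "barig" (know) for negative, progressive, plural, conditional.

barigesbir

Attach aspect progressive -as → barigas.
Attach mood conditional -ba → barigasba.
Attach polarity negative -e → barigasbae.
Attach number plural -ir → barigasbaeir.
Apply vowel harmony: barigasbaeir → barigesbeeir.
Apply vowel deletion: barigesbeeir → barigesbir.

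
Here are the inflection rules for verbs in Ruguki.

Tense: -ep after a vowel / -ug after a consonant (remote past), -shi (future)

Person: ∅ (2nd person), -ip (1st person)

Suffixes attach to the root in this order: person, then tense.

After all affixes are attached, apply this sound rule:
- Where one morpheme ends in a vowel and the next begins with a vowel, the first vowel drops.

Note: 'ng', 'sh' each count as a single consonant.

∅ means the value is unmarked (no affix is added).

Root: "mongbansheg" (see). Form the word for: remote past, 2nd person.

person = 2nd person: zero marking, form stays mongbansheg.
Attach tense remote past -ug (after consonant 'g') → mongbanshegug.
Vowel deletion: no change.

mongbanshegug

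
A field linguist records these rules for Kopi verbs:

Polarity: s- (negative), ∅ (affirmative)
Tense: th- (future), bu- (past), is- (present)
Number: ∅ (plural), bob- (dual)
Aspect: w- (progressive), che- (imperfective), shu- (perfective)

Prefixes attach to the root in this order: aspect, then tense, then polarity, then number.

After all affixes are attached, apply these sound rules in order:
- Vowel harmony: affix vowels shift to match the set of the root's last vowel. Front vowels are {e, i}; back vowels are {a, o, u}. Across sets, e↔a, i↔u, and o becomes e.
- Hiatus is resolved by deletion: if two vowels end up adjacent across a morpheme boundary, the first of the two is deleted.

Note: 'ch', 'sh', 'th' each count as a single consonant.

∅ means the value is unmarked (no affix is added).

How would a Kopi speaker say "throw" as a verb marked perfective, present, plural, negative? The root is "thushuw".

susshuthushuw

Attach aspect perfective shu- → shuthushuw.
Attach tense present is- → isshuthushuw.
Attach polarity negative s- → sisshuthushuw.
number = plural: zero marking, form stays sisshuthushuw.
Apply vowel harmony: sisshuthushuw → susshuthushuw.
Vowel deletion: no change.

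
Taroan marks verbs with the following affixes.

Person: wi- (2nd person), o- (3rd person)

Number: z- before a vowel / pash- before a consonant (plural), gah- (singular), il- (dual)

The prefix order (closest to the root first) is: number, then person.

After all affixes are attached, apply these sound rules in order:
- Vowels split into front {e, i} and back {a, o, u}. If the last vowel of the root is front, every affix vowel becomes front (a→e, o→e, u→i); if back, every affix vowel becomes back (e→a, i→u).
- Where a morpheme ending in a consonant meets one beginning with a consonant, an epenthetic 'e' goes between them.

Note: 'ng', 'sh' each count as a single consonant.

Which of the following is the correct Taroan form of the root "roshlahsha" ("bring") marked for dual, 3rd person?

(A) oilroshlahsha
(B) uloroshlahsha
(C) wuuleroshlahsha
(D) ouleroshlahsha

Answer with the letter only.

Attach number dual il- → ilroshlahsha.
Attach person 3rd person o- → oilroshlahsha.
Apply vowel harmony: oilroshlahsha → oulroshlahsha.
Apply epenthesis: oulroshlahsha → ouleroshlahsha.
So the correct form is ouleroshlahsha, option (D).
(A) oilroshlahsha is wrong: it fails to apply the sound rule(s).
(C) wuuleroshlahsha is wrong: it uses 2nd person instead of 3rd person for person.
(B) uloroshlahsha is wrong: it has the affixes in the wrong order.

D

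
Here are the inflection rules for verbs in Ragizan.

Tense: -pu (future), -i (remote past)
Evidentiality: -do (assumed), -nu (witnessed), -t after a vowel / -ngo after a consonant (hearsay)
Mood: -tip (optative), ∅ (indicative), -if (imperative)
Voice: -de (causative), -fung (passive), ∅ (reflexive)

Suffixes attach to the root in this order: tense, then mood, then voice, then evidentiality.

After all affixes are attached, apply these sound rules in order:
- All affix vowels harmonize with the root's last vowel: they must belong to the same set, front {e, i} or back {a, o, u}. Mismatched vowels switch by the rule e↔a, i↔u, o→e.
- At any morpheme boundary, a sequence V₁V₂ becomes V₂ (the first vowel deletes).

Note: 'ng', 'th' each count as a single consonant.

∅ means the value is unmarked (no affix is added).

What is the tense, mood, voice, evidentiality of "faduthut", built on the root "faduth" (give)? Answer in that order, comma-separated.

remote past, indicative, reflexive, hearsay

Segment: faduth-i-t.
tense: -i → remote past.
mood: ∅ → indicative.
voice: ∅ → reflexive.
evidentiality: -t/ngo → hearsay.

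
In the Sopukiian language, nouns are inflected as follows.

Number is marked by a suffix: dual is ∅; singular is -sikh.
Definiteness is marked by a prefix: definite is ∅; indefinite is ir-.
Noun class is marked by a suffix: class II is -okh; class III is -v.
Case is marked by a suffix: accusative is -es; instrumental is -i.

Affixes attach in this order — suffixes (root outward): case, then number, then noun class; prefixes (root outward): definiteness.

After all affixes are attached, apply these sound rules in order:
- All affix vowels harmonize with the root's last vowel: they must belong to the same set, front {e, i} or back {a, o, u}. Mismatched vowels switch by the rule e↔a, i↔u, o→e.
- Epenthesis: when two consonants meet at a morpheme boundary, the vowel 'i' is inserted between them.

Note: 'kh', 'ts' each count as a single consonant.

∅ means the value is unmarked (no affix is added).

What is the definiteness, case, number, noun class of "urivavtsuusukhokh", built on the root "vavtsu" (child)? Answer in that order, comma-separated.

Segment: ir-vavtsu-i-sikh-okh.
definiteness: ir- → indefinite.
case: -i → instrumental.
number: -sikh → singular.
noun class: -okh → class II.

indefinite, instrumental, singular, class II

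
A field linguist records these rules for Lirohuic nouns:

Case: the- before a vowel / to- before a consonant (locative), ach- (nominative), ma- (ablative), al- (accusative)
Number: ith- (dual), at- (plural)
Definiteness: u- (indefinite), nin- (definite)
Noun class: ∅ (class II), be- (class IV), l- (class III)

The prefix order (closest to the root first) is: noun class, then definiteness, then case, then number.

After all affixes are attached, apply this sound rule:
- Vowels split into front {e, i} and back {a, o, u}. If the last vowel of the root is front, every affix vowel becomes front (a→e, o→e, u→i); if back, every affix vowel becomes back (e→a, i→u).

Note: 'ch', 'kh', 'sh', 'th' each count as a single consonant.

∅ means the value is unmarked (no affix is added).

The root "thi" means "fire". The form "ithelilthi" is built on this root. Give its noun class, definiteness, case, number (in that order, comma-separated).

class III, indefinite, accusative, dual

Segment: ith-al-u-l-thi.
noun class: l- → class III.
definiteness: u- → indefinite.
case: al- → accusative.
number: ith- → dual.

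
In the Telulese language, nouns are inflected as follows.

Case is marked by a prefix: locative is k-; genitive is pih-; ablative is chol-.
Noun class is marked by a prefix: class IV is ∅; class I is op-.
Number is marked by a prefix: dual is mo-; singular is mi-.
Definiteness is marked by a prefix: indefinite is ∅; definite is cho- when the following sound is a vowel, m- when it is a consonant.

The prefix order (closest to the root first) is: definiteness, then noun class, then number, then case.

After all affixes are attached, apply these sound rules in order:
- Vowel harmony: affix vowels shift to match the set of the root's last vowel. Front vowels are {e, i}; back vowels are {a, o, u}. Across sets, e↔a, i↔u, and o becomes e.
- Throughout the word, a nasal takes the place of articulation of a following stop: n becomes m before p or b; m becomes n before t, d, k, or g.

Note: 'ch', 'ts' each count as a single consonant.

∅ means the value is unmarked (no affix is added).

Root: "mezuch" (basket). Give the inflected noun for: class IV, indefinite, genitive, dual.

definiteness = indefinite: zero marking, form stays mezuch.
noun class = class IV: zero marking, form stays mezuch.
Attach number dual mo- → momezuch.
Attach case genitive pih- → pihmomezuch.
Apply vowel harmony: pihmomezuch → puhmomezuch.
Nasal assimilation: no change.

puhmomezuch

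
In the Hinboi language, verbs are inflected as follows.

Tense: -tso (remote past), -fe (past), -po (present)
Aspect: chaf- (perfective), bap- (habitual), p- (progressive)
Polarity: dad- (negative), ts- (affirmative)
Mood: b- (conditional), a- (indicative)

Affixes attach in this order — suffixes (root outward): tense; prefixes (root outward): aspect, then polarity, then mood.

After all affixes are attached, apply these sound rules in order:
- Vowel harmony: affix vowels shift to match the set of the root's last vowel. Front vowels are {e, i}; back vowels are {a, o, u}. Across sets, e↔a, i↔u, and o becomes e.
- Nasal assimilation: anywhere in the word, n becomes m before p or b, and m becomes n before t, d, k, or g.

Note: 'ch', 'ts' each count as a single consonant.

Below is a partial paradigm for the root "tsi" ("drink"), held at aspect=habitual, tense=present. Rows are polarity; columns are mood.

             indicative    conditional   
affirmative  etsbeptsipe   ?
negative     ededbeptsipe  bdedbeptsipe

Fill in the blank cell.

btsbeptsipe

Attach aspect habitual bap- → baptsi.
Attach tense present -po → baptsipo.
Attach polarity affirmative ts- → tsbaptsipo.
Attach mood conditional b- → btsbaptsipo.
Apply vowel harmony: btsbaptsipo → btsbeptsipe.
Nasal assimilation: no change.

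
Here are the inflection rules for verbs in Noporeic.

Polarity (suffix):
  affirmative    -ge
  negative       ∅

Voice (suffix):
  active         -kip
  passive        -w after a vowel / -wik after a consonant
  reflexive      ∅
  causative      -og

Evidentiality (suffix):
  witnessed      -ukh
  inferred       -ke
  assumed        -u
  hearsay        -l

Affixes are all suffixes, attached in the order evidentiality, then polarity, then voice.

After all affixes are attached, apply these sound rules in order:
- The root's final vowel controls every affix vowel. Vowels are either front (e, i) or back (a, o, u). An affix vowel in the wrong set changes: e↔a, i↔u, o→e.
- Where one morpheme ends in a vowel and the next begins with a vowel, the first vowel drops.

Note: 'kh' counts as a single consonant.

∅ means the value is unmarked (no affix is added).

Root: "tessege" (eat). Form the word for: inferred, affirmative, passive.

Attach evidentiality inferred -ke → tessegeke.
Attach polarity affirmative -ge → tessegekege.
Attach voice passive -w (after vowel 'e') → tessegekegew.
Vowel harmony: no change.
Vowel deletion: no change.

tessegekegew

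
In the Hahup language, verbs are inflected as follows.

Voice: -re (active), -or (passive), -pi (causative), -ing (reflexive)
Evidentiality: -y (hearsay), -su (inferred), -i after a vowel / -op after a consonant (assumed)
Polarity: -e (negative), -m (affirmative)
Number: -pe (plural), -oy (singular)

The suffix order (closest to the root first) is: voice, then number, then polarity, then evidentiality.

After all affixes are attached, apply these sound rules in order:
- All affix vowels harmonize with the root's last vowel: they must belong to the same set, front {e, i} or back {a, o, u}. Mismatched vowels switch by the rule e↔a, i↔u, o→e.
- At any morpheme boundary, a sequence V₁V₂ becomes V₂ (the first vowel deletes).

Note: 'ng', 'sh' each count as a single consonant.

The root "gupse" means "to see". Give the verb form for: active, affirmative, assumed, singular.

gupsereymep

Attach voice active -re → gupsere.
Attach number singular -oy → gupsereoy.
Attach polarity affirmative -m → gupsereoym.
Attach evidentiality assumed -op (after consonant 'm') → gupsereoymop.
Apply vowel harmony: gupsereoymop → gupsereeymep.
Apply vowel deletion: gupsereeymep → gupsereymep.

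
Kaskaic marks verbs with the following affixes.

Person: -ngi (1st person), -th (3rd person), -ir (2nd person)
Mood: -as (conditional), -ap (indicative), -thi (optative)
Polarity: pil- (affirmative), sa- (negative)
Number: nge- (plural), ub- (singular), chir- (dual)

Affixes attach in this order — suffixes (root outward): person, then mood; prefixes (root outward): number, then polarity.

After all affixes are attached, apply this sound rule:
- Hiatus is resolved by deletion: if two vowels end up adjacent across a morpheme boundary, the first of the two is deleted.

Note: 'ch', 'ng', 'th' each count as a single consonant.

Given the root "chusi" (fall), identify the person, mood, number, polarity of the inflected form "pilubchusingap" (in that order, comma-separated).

Segment: pil-ub-chusi-ngi-ap.
person: -ngi → 1st person.
mood: -ap → indicative.
number: ub- → singular.
polarity: pil- → affirmative.

1st person, indicative, singular, affirmative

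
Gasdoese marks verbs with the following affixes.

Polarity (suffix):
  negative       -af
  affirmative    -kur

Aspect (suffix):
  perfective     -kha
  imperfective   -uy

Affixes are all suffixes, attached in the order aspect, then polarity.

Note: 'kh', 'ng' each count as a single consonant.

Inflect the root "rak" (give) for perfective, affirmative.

rakkhakur

Attach aspect perfective -kha → rakkha.
Attach polarity affirmative -kur → rakkhakur.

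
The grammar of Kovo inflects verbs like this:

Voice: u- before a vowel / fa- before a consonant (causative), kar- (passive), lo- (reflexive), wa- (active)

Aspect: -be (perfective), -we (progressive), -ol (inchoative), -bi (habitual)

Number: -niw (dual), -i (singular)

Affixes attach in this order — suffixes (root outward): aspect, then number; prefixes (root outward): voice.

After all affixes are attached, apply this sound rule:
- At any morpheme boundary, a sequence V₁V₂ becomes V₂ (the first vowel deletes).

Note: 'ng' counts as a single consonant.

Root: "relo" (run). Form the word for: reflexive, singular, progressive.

lorelowi

Attach voice reflexive lo- → lorelo.
Attach aspect progressive -we → lorelowe.
Attach number singular -i → lorelowei.
Apply vowel deletion: lorelowei → lorelowi.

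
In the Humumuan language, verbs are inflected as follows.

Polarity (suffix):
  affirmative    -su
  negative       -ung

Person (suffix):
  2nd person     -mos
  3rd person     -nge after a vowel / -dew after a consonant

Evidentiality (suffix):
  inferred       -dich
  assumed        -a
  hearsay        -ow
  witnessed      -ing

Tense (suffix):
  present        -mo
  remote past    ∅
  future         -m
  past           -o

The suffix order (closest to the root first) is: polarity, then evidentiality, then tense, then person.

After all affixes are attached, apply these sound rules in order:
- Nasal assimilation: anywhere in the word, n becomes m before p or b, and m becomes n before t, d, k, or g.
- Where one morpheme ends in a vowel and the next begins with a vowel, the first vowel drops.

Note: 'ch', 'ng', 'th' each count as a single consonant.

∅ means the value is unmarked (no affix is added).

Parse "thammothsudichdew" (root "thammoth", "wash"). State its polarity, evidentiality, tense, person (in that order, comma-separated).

Segment: thammoth-su-dich-dew.
polarity: -su → affirmative.
evidentiality: -dich → inferred.
tense: ∅ → remote past.
person: -nge/dew → 3rd person.

affirmative, inferred, remote past, 3rd person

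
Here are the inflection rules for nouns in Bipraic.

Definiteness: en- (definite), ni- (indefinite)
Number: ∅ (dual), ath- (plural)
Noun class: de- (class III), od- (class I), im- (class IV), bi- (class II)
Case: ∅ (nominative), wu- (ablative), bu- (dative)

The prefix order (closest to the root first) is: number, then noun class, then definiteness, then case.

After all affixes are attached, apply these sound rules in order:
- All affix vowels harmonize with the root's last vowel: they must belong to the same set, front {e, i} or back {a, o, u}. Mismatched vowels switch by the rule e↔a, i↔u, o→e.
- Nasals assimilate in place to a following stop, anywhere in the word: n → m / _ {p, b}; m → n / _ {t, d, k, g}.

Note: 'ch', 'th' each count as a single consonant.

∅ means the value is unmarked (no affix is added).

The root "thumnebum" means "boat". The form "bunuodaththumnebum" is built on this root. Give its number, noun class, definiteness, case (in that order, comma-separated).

plural, class I, indefinite, dative

Segment: bu-ni-od-ath-thumnebum.
number: ath- → plural.
noun class: od- → class I.
definiteness: ni- → indefinite.
case: bu- → dative.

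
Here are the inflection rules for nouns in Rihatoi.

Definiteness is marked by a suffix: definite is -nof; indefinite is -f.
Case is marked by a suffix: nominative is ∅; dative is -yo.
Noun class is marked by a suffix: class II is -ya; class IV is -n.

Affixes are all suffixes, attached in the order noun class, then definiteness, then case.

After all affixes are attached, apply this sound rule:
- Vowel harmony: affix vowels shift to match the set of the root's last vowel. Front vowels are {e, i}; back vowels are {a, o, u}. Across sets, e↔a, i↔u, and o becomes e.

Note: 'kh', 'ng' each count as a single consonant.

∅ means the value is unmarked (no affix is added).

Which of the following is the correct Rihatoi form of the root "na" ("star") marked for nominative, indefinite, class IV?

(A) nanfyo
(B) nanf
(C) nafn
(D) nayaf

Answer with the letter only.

Attach noun class class IV -n → nan.
Attach definiteness indefinite -f → nanf.
case = nominative: zero marking, form stays nanf.
Vowel harmony: no change.
So the correct form is nanf, option (B).
(C) nafn is wrong: it has the affixes in the wrong order.
(A) nanfyo is wrong: it uses dative instead of nominative for case.
(D) nayaf is wrong: it uses class II instead of class IV for noun class.

B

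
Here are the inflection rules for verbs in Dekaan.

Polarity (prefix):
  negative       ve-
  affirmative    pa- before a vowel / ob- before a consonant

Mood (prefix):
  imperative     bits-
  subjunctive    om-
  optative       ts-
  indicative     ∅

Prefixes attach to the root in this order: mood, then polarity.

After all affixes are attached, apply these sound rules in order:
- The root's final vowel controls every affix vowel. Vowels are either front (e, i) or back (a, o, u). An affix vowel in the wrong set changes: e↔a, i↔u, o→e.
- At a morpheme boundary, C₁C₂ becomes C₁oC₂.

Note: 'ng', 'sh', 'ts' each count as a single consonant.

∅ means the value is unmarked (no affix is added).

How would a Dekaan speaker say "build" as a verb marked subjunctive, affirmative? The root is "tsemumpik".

Attach mood subjunctive om- → omtsemumpik.
Attach polarity affirmative pa- (before vowel 'o') → paomtsemumpik.
Apply vowel harmony: paomtsemumpik → peemtsemumpik.
Apply epenthesis: peemtsemumpik → peemotsemumpik.

peemotsemumpik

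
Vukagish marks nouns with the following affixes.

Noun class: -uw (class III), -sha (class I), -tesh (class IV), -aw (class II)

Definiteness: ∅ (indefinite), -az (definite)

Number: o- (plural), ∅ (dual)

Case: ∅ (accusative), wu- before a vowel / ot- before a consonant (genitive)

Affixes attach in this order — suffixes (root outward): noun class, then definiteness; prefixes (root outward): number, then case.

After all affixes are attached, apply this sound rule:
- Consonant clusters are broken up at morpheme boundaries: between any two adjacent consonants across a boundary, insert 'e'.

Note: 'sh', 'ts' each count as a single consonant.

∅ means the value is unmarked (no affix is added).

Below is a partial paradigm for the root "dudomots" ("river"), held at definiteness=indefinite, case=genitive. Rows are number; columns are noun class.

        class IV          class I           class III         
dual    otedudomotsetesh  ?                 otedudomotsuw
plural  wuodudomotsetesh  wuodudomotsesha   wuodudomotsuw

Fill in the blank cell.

otedudomotsesha

number = dual: zero marking, form stays dudomots.
Attach noun class class I -sha → dudomotssha.
definiteness = indefinite: zero marking, form stays dudomotssha.
Attach case genitive ot- (before consonant 'd') → otdudomotssha.
Apply epenthesis: otdudomotssha → otedudomotsesha.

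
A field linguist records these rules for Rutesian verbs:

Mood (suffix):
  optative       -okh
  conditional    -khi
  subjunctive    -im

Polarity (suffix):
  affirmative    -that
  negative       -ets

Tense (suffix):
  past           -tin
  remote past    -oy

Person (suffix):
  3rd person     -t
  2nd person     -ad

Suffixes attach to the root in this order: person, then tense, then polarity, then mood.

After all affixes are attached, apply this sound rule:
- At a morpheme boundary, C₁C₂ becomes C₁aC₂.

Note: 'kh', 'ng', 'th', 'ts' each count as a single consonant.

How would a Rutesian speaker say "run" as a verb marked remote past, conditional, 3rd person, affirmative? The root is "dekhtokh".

dekhtokhatoyathatakhi

Attach person 3rd person -t → dekhtokht.
Attach tense remote past -oy → dekhtokhtoy.
Attach polarity affirmative -that → dekhtokhtoythat.
Attach mood conditional -khi → dekhtokhtoythatkhi.
Apply epenthesis: dekhtokhtoythatkhi → dekhtokhatoyathatakhi.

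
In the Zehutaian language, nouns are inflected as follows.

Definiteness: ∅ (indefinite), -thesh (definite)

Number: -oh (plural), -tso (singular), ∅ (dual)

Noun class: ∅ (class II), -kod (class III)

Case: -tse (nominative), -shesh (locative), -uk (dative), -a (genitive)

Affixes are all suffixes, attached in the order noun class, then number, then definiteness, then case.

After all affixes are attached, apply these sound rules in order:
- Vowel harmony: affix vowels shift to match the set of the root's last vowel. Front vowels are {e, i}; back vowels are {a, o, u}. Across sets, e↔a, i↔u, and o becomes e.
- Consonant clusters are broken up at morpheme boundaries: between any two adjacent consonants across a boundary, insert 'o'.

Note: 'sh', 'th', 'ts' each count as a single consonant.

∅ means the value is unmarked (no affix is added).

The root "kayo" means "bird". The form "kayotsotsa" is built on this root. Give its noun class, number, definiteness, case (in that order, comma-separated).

class II, singular, indefinite, nominative

Segment: kayo-tso-tse.
noun class: ∅ → class II.
number: -tso → singular.
definiteness: ∅ → indefinite.
case: -tse → nominative.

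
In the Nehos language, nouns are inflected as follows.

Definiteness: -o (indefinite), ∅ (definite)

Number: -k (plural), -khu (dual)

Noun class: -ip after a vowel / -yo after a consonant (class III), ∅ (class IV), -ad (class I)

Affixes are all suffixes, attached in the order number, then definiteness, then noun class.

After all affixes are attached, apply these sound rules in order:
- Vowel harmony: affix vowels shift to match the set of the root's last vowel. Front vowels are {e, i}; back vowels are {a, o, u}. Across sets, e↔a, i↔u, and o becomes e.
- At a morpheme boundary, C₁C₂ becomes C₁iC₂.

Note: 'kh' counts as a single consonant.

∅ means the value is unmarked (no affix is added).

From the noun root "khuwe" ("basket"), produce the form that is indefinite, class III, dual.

Attach number dual -khu → khuwekhu.
Attach definiteness indefinite -o → khuwekhuo.
Attach noun class class III -ip (after vowel 'o') → khuwekhuoip.
Apply vowel harmony: khuwekhuoip → khuwekhieip.
Epenthesis: no change.

khuwekhieip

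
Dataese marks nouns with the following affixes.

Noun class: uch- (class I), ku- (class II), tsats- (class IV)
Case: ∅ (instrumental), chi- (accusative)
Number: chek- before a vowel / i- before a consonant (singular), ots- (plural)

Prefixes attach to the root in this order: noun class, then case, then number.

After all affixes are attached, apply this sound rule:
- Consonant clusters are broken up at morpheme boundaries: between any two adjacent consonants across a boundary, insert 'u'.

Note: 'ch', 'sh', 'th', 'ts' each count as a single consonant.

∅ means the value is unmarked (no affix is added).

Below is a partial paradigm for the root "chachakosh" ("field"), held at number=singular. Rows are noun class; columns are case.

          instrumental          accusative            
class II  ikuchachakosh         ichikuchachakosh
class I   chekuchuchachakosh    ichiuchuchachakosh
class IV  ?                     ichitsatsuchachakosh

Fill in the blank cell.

itsatsuchachakosh

Attach noun class class IV tsats- → tsatschachakosh.
case = instrumental: zero marking, form stays tsatschachakosh.
Attach number singular i- (before consonant 'ts') → itsatschachakosh.
Apply epenthesis: itsatschachakosh → itsatsuchachakosh.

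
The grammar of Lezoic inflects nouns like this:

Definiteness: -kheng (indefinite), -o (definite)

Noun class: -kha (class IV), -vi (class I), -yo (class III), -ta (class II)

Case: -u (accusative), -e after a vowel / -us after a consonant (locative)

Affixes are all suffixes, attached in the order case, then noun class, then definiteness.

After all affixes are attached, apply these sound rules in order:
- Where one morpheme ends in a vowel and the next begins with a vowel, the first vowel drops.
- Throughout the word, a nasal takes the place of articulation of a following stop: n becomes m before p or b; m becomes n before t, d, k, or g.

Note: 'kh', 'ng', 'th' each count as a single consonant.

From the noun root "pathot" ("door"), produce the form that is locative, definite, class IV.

Attach case locative -us (after consonant 't') → pathotus.
Attach noun class class IV -kha → pathotuskha.
Attach definiteness definite -o → pathotuskhao.
Apply vowel deletion: pathotuskhao → pathotuskho.
Nasal assimilation: no change.

pathotuskho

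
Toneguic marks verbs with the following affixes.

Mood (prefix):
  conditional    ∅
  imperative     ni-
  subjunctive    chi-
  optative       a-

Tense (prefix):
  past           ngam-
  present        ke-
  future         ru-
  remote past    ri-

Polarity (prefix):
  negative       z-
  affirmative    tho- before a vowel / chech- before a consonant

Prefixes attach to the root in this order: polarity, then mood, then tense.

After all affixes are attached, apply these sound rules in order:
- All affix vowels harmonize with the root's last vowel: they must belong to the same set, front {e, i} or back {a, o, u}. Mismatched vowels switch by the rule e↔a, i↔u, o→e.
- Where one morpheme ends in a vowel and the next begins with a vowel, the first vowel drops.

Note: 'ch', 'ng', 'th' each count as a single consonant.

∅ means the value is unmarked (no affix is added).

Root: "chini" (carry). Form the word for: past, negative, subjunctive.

Attach polarity negative z- → zchini.
Attach mood subjunctive chi- → chizchini.
Attach tense past ngam- → ngamchizchini.
Apply vowel harmony: ngamchizchini → ngemchizchini.
Vowel deletion: no change.

ngemchizchini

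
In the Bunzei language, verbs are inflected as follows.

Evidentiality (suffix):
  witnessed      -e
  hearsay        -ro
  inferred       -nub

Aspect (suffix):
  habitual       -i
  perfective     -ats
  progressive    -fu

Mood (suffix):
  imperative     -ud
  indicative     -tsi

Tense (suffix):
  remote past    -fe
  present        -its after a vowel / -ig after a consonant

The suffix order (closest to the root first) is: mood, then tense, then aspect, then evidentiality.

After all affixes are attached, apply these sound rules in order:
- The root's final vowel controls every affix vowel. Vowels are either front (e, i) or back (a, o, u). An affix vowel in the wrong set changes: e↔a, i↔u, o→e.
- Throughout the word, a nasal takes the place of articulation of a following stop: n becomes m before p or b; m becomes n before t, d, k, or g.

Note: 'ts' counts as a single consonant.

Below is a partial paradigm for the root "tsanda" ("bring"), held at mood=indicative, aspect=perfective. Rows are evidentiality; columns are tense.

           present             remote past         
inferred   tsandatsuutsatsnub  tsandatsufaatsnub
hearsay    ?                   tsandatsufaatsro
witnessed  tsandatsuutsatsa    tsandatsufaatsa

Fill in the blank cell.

tsandatsuutsatsro

Attach mood indicative -tsi → tsandatsi.
Attach tense present -its (after vowel 'i') → tsandatsiits.
Attach aspect perfective -ats → tsandatsiitsats.
Attach evidentiality hearsay -ro → tsandatsiitsatsro.
Apply vowel harmony: tsandatsiitsatsro → tsandatsuutsatsro.
Nasal assimilation: no change.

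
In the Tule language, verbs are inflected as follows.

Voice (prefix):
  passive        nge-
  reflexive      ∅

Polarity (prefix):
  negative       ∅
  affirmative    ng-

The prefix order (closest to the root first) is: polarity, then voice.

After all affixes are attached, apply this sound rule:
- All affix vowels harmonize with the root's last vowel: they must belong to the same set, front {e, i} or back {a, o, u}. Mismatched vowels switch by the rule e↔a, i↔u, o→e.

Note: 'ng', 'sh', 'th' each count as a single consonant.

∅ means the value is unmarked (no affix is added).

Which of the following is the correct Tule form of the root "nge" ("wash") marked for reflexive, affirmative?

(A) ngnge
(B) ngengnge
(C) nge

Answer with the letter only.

Attach polarity affirmative ng- → ngnge.
voice = reflexive: zero marking, form stays ngnge.
Vowel harmony: no change.
So the correct form is ngnge, option (A).
(C) nge is wrong: it uses negative instead of affirmative for polarity.
(B) ngengnge is wrong: it uses passive instead of reflexive for voice.

A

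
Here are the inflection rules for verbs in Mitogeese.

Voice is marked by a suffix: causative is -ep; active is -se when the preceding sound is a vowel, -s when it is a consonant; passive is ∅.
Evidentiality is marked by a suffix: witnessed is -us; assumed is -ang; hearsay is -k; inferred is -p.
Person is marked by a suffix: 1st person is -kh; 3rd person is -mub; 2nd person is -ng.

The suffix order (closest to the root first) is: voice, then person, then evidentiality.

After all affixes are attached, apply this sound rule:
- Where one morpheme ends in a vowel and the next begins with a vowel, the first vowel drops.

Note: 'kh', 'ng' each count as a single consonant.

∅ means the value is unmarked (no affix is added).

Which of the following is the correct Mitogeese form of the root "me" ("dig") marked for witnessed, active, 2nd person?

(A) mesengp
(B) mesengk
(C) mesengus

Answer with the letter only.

Attach voice active -se (after vowel 'e') → mese.
Attach person 2nd person -ng → meseng.
Attach evidentiality witnessed -us → mesengus.
Vowel deletion: no change.
So the correct form is mesengus, option (C).
(B) mesengk is wrong: it uses hearsay instead of witnessed for evidentiality.
(A) mesengp is wrong: it uses inferred instead of witnessed for evidentiality.

C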